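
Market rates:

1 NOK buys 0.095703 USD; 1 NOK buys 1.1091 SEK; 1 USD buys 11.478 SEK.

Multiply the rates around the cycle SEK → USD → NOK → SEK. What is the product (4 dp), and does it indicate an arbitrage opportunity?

Around SEK → USD → NOK → SEK: 1 ÷ 11.478 ÷ 0.095703 × 1.1091 = 1.009669
Product > 1; profitable direction is SEK → USD → NOK → SEK.

1.0097 (arbitrage exists)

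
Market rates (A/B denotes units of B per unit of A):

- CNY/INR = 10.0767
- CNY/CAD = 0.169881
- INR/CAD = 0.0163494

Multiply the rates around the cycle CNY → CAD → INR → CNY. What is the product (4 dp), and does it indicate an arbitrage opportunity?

1.0312 (arbitrage exists)

Around CNY → CAD → INR → CNY: 1 × 0.169881 ÷ 0.0163494 ÷ 10.0767 = 1.031157
Product > 1; profitable direction is CNY → CAD → INR → CNY.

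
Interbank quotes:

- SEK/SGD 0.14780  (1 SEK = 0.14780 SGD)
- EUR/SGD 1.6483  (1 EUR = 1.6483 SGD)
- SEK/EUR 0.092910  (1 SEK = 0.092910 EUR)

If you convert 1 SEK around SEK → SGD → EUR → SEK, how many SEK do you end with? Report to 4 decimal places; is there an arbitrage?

Around SEK → SGD → EUR → SEK: 1 × 0.14780 ÷ 1.6483 ÷ 0.092910 = 0.965108
Product < 1; profitable direction is SEK → EUR → SGD → SEK.

0.9651 (arbitrage exists)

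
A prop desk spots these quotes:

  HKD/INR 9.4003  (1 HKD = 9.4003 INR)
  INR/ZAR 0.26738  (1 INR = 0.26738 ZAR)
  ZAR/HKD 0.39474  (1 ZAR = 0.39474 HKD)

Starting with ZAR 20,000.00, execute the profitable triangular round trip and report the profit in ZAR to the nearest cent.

Profitable loop is ZAR → INR → HKD → ZAR:
ZAR 20,000.00 ÷ 0.26738 = INR 74,799.91
INR 74,799.91 ÷ 9.4003 = HKD 7,957.18
HKD 7,957.18 ÷ 0.39474 = ZAR 20,158.04
Profit = ZAR 20,158.04 − ZAR 20,000.00

Profit: ZAR 158.04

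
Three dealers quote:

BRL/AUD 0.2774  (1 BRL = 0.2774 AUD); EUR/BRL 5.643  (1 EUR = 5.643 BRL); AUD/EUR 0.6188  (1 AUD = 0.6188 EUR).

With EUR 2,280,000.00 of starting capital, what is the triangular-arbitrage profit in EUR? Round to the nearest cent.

Profitable loop is EUR → AUD → BRL → EUR:
EUR 2,280,000.00 ÷ 0.6188 = AUD 3,684,550.74
AUD 3,684,550.74 ÷ 0.2774 = BRL 13,282,446.80
BRL 13,282,446.80 ÷ 5.643 = EUR 2,353,791.74
Profit = EUR 2,353,791.74 − EUR 2,280,000.00

Profit: EUR 73,791.74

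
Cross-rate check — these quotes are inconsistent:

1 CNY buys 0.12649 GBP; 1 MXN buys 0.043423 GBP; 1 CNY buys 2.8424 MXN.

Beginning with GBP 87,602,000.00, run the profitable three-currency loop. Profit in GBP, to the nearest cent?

Profit: GBP 2,175,021.93

Profitable loop is GBP → MXN → CNY → GBP:
GBP 87,602,000.00 ÷ 0.043423 = MXN 2,017,410,128.27
MXN 2,017,410,128.27 ÷ 2.8424 = CNY 709,755,885.26
CNY 709,755,885.26 × 0.12649 = GBP 89,777,021.93
Profit = GBP 89,777,021.93 − GBP 87,602,000.00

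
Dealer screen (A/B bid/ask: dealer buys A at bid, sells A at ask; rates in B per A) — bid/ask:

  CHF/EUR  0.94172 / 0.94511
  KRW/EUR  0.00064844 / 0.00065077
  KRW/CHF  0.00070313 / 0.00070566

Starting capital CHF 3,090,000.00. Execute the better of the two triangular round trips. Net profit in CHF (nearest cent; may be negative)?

Net profit: CHF 54,042.28

Best loop CHF → EUR → KRW → CHF:
CHF 3,090,000.00 × 0.94172 (sell CHF at bid) = EUR 2,909,914.80
EUR 2,909,914.80 ÷ 0.00065077 (buy KRW at ask) = KRW 4,471,494,998
KRW 4,471,494,998 × 0.00070313 (sell KRW at bid) = CHF 3,144,042.28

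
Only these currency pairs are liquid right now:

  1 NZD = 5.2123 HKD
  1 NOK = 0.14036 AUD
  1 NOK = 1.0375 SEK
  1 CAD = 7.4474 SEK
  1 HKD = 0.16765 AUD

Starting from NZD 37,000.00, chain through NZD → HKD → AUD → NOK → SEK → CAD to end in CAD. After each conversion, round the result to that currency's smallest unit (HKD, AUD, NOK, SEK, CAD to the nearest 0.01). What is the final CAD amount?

CAD 32,090.38

NZD 37,000.00 × 5.2123 = HKD 192,855.10
HKD 192,855.10 × 0.16765 = AUD 32,332.16
AUD 32,332.16 ÷ 0.14036 = NOK 230,351.67
NOK 230,351.67 × 1.0375 = SEK 238,989.86
SEK 238,989.86 ÷ 7.4474 = CAD 32,090.38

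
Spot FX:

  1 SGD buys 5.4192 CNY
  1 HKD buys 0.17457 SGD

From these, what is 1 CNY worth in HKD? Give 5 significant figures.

CNY/HKD = 1.0570

1 CNY ÷ 5.4192 = 0.184529 SGD
0.184529 SGD ÷ 0.17457 = 1.05705 HKD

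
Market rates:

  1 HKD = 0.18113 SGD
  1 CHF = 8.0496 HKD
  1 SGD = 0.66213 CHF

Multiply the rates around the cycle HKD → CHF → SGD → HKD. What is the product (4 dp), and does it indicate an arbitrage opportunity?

Around HKD → CHF → SGD → HKD: 1 ÷ 8.0496 ÷ 0.66213 ÷ 0.18113 = 1.035838
Product > 1; profitable direction is HKD → CHF → SGD → HKD.

1.0358 (arbitrage exists)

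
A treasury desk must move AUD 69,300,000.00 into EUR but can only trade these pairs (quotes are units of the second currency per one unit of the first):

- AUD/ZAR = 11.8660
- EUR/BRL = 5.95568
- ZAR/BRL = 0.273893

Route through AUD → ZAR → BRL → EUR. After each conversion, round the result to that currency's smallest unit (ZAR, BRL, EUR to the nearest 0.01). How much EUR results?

AUD 69,300,000.00 × 11.8660 = ZAR 822,313,800.00
ZAR 822,313,800.00 × 0.273893 = BRL 225,225,993.62
BRL 225,225,993.62 ÷ 5.95568 = EUR 37,817,007.23

EUR 37,817,007.23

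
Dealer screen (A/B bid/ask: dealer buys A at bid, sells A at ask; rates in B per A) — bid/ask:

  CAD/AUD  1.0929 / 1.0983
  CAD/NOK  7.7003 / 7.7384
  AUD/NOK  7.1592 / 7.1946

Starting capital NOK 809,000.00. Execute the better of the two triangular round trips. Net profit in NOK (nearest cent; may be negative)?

Net profit: NOK 8,979.21

Best loop NOK → CAD → AUD → NOK:
NOK 809,000.00 ÷ 7.7384 (buy CAD at ask) = CAD 104,543.57
CAD 104,543.57 × 1.0929 (sell CAD at bid) = AUD 114,255.67
AUD 114,255.67 × 7.1592 (sell AUD at bid) = NOK 817,979.21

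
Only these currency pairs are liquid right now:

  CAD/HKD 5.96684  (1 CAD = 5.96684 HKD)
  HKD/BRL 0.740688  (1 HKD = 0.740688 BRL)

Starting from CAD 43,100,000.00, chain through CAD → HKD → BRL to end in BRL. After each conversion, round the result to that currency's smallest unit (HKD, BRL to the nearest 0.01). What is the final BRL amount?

CAD 43,100,000.00 × 5.96684 = HKD 257,170,804.00
HKD 257,170,804.00 × 0.740688 = BRL 190,483,328.47

BRL 190,483,328.47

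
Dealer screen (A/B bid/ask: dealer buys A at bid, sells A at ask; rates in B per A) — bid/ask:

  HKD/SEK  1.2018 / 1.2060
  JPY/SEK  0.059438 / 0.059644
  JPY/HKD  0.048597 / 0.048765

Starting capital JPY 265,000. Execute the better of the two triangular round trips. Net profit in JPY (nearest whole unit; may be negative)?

Net profit: JPY 2,827

Best loop JPY → SEK → HKD → JPY:
JPY 265,000 × 0.059438 (sell JPY at bid) = SEK 15,751.07
SEK 15,751.07 ÷ 1.2060 (buy HKD at ask) = HKD 13,060.59
HKD 13,060.59 ÷ 0.048765 (buy JPY at ask) = JPY 267,827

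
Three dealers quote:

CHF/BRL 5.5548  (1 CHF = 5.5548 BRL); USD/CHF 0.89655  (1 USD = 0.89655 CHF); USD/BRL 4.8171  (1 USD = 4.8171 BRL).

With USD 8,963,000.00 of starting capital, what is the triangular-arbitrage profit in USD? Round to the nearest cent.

Profitable loop is USD → CHF → BRL → USD:
USD 8,963,000.00 × 0.89655 = CHF 8,035,777.65
CHF 8,035,777.65 × 5.5548 = BRL 44,637,137.69
BRL 44,637,137.69 ÷ 4.8171 = USD 9,266,392.16
Profit = USD 9,266,392.16 − USD 8,963,000.00

Profit: USD 303,392.16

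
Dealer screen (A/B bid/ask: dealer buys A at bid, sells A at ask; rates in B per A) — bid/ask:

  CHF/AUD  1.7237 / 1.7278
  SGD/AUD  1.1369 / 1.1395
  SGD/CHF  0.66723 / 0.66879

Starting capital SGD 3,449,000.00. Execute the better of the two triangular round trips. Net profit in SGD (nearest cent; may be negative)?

Net profit: SGD 32,096.89

Best loop SGD → CHF → AUD → SGD:
SGD 3,449,000.00 × 0.66723 (sell SGD at bid) = CHF 2,301,276.27
CHF 2,301,276.27 × 1.7237 (sell CHF at bid) = AUD 3,966,709.91
AUD 3,966,709.91 ÷ 1.1395 (buy SGD at ask) = SGD 3,481,096.89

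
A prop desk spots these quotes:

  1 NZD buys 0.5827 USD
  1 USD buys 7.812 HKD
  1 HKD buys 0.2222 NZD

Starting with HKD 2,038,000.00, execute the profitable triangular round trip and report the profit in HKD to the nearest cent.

Profitable loop is HKD → NZD → USD → HKD:
HKD 2,038,000.00 × 0.2222 = NZD 452,843.60
NZD 452,843.60 × 0.5827 = USD 263,871.97
USD 263,871.97 × 7.812 = HKD 2,061,367.80
Profit = HKD 2,061,367.80 − HKD 2,038,000.00

Profit: HKD 23,367.80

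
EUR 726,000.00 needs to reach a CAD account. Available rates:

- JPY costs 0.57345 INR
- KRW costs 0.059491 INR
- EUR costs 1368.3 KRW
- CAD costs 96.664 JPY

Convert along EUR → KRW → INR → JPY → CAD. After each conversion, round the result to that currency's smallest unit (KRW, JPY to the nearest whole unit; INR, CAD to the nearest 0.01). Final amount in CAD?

CAD 1,066,126.89

EUR 726,000.00 × 1368.3 = KRW 993,385,800
KRW 993,385,800 × 0.059491 = INR 59,097,514.63
INR 59,097,514.63 ÷ 0.57345 = JPY 103,056,090
JPY 103,056,090 ÷ 96.664 = CAD 1,066,126.89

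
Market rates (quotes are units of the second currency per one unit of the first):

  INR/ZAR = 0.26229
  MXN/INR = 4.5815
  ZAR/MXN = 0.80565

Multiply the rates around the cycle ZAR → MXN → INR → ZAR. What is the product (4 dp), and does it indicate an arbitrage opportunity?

0.9681 (arbitrage exists)

Around ZAR → MXN → INR → ZAR: 1 × 0.80565 × 4.5815 × 0.26229 = 0.968135
Product < 1; profitable direction is ZAR → INR → MXN → ZAR.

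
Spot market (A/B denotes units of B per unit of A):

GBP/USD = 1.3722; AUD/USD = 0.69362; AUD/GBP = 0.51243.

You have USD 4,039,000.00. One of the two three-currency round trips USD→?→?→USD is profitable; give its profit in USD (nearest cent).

Profitable loop is USD → AUD → GBP → USD:
USD 4,039,000.00 ÷ 0.69362 = AUD 5,823,073.15
AUD 5,823,073.15 × 0.51243 = GBP 2,983,917.38
GBP 2,983,917.38 × 1.3722 = USD 4,094,531.42
Profit = USD 4,094,531.42 − USD 4,039,000.00

Profit: USD 55,531.42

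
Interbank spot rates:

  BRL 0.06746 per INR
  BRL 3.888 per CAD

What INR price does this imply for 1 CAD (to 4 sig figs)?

CAD/INR = 57.63

1 CAD × 3.888 = 3.888 BRL
3.888 BRL ÷ 0.06746 = 57.6342 INR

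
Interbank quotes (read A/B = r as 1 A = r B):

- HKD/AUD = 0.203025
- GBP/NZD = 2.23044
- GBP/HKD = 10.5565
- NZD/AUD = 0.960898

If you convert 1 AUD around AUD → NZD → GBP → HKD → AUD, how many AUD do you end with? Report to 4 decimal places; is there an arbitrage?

1.0000 (no arbitrage)

Around AUD → NZD → GBP → HKD → AUD: 1 ÷ 0.960898 ÷ 2.23044 × 10.5565 × 0.203025 = 1.000004
Product ≈ 1 (deviation 0.000%, within rounding noise).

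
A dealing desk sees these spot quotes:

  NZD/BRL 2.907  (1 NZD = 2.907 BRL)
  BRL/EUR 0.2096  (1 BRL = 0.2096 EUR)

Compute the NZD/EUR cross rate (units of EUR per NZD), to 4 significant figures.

NZD/EUR = 0.6093

1 NZD × 2.907 = 2.907 BRL
2.907 BRL × 0.2096 = 0.609307 EUR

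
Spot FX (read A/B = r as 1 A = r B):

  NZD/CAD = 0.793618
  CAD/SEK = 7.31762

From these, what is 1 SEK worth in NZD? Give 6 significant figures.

1 SEK ÷ 7.31762 = 0.136656 CAD
0.136656 CAD ÷ 0.793618 = 0.172194 NZD

SEK/NZD = 0.172194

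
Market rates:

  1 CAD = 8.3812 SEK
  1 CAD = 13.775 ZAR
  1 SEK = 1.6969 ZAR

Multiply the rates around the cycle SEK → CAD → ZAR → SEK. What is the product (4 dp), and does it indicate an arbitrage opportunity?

0.9686 (arbitrage exists)

Around SEK → CAD → ZAR → SEK: 1 ÷ 8.3812 × 13.775 ÷ 1.6969 = 0.968566
Product < 1; profitable direction is SEK → ZAR → CAD → SEK.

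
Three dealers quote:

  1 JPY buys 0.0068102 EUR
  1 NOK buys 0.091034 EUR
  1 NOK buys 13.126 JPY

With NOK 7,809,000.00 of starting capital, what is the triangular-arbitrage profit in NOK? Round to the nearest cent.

Profit: NOK 143,556.85

Profitable loop is NOK → EUR → JPY → NOK:
NOK 7,809,000.00 × 0.091034 = EUR 710,884.51
EUR 710,884.51 ÷ 0.0068102 = JPY 104,385,261
JPY 104,385,261 ÷ 13.126 = NOK 7,952,556.85
Profit = NOK 7,952,556.85 − NOK 7,809,000.00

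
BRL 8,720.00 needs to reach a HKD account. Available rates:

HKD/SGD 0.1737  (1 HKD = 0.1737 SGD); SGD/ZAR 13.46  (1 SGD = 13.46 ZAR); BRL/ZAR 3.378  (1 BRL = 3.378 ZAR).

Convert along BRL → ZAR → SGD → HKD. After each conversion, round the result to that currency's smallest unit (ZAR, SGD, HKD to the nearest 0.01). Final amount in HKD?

BRL 8,720.00 × 3.378 = ZAR 29,456.16
ZAR 29,456.16 ÷ 13.46 = SGD 2,188.42
SGD 2,188.42 ÷ 0.1737 = HKD 12,598.85

HKD 12,598.85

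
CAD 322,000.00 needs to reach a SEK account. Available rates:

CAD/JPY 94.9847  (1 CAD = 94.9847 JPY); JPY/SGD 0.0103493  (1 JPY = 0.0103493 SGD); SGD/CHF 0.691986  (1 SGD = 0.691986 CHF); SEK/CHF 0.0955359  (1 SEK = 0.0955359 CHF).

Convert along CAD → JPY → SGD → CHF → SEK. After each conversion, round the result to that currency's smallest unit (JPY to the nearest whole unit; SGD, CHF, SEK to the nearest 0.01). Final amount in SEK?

CAD 322,000.00 × 94.9847 = JPY 30,585,073
JPY 30,585,073 × 0.0103493 = SGD 316,534.10
SGD 316,534.10 × 0.691986 = CHF 219,037.17
CHF 219,037.17 ÷ 0.0955359 = SEK 2,292,721.06

SEK 2,292,721.06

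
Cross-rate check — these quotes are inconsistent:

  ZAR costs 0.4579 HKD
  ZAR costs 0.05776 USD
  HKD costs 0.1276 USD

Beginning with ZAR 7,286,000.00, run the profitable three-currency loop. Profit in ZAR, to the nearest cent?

Profitable loop is ZAR → HKD → USD → ZAR:
ZAR 7,286,000.00 × 0.4579 = HKD 3,336,259.40
HKD 3,336,259.40 × 0.1276 = USD 425,706.70
USD 425,706.70 ÷ 0.05776 = ZAR 7,370,268.34
Profit = ZAR 7,370,268.34 − ZAR 7,286,000.00

Profit: ZAR 84,268.34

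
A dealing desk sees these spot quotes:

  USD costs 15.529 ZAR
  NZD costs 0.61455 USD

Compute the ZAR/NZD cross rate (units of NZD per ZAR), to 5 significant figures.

ZAR/NZD = 0.10479

1 ZAR ÷ 15.529 = 0.0643956 USD
0.0643956 USD ÷ 0.61455 = 0.104785 NZD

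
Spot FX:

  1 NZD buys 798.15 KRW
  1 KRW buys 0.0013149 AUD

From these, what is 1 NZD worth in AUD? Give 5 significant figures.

NZD/AUD = 1.0495

1 NZD × 798.15 = 798.15 KRW
798.15 KRW × 0.0013149 = 1.04949 AUD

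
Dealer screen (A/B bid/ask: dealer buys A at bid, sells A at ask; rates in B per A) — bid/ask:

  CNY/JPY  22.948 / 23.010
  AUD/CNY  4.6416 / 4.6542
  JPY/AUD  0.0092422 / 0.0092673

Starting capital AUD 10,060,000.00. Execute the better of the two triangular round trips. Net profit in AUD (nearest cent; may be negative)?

Net profit: AUD 76,385.01

Best loop AUD → JPY → CNY → AUD:
AUD 10,060,000.00 ÷ 0.0092673 (buy JPY at ask) = JPY 1,085,537,319
JPY 1,085,537,319 ÷ 23.010 (buy CNY at ask) = CNY 47,176,763.12
CNY 47,176,763.12 ÷ 4.6542 (buy AUD at ask) = AUD 10,136,385.01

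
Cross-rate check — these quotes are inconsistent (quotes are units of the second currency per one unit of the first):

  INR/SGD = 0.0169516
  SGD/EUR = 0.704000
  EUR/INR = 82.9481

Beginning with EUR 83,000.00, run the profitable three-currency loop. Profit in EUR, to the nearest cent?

Profit: EUR 847.15

Profitable loop is EUR → SGD → INR → EUR:
EUR 83,000.00 ÷ 0.704000 = SGD 117,897.73
SGD 117,897.73 ÷ 0.0169516 = INR 6,954,961.61
INR 6,954,961.61 ÷ 82.9481 = EUR 83,847.15
Profit = EUR 83,847.15 − EUR 83,000.00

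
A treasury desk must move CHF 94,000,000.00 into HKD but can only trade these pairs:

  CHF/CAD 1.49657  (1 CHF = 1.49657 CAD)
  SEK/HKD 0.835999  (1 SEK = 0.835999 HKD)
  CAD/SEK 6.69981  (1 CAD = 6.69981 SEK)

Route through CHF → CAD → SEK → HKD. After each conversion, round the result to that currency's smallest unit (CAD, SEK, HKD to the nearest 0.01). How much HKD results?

HKD 787,939,973.36

CHF 94,000,000.00 × 1.49657 = CAD 140,677,580.00
CAD 140,677,580.00 × 6.69981 = SEK 942,513,057.26
SEK 942,513,057.26 × 0.835999 = HKD 787,939,973.36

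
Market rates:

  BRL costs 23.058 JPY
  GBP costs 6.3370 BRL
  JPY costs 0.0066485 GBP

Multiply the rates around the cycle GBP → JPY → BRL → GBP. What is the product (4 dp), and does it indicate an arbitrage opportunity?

Around GBP → JPY → BRL → GBP: 1 ÷ 0.0066485 ÷ 23.058 ÷ 6.3370 = 1.029369
Product > 1; profitable direction is GBP → JPY → BRL → GBP.

1.0294 (arbitrage exists)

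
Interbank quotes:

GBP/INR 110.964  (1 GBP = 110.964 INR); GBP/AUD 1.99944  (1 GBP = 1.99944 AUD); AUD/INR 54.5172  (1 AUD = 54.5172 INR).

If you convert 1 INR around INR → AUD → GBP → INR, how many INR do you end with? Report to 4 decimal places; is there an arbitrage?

1.0180 (arbitrage exists)

Around INR → AUD → GBP → INR: 1 ÷ 54.5172 ÷ 1.99944 × 110.964 = 1.017982
Product > 1; profitable direction is INR → AUD → GBP → INR.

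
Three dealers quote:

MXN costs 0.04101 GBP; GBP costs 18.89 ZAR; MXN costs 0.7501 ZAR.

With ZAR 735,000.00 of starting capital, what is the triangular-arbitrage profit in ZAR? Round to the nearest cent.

Profitable loop is ZAR → MXN → GBP → ZAR:
ZAR 735,000.00 ÷ 0.7501 = MXN 979,869.35
MXN 979,869.35 × 0.04101 = GBP 40,184.44
GBP 40,184.44 × 18.89 = ZAR 759,084.11
Profit = ZAR 759,084.11 − ZAR 735,000.00

Profit: ZAR 24,084.11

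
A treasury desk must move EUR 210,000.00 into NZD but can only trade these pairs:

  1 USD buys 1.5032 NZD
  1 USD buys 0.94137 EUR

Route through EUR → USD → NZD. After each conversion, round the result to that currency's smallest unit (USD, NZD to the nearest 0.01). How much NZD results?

NZD 335,332.55

EUR 210,000.00 ÷ 0.94137 = USD 223,079.13
USD 223,079.13 × 1.5032 = NZD 335,332.55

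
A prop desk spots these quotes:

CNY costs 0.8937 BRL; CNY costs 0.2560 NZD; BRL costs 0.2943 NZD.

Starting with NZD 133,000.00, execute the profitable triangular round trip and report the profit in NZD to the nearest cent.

Profitable loop is NZD → CNY → BRL → NZD:
NZD 133,000.00 ÷ 0.2560 = CNY 519,531.25
CNY 519,531.25 × 0.8937 = BRL 464,305.08
BRL 464,305.08 × 0.2943 = NZD 136,644.98
Profit = NZD 136,644.98 − NZD 133,000.00

Profit: NZD 3,644.98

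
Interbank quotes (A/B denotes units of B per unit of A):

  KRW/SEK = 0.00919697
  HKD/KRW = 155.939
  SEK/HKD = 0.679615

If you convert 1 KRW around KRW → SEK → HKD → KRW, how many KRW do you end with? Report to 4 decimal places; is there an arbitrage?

Around KRW → SEK → HKD → KRW: 1 × 0.00919697 × 0.679615 × 155.939 = 0.974681
Product < 1; profitable direction is KRW → HKD → SEK → KRW.

0.9747 (arbitrage exists)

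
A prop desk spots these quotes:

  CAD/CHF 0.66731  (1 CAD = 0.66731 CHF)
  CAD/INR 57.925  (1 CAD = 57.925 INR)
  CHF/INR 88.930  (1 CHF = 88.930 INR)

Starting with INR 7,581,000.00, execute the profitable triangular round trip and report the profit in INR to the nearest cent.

Profit: INR 185,697.31

Profitable loop is INR → CAD → CHF → INR:
INR 7,581,000.00 ÷ 57.925 = CAD 130,876.13
CAD 130,876.13 × 0.66731 = CHF 87,334.95
CHF 87,334.95 × 88.930 = INR 7,766,697.31
Profit = INR 7,766,697.31 − INR 7,581,000.00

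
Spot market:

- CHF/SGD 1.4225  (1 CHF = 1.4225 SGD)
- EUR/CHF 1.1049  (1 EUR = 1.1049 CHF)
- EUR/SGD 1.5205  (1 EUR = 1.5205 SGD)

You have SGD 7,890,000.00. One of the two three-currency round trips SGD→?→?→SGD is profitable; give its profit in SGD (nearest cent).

Profitable loop is SGD → EUR → CHF → SGD:
SGD 7,890,000.00 ÷ 1.5205 = EUR 5,189,082.54
EUR 5,189,082.54 × 1.1049 = CHF 5,733,417.30
CHF 5,733,417.30 × 1.4225 = SGD 8,155,786.10
Profit = SGD 8,155,786.10 − SGD 7,890,000.00

Profit: SGD 265,786.10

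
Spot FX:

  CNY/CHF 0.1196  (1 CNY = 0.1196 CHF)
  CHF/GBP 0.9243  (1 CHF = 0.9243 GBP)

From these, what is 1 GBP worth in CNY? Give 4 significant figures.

1 GBP ÷ 0.9243 = 1.0819 CHF
1.0819 CHF ÷ 0.1196 = 9.04599 CNY

GBP/CNY = 9.046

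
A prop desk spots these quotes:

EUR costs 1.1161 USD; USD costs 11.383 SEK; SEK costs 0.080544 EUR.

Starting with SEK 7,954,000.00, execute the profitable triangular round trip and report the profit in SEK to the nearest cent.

Profitable loop is SEK → EUR → USD → SEK:
SEK 7,954,000.00 × 0.080544 = EUR 640,646.98
EUR 640,646.98 × 1.1161 = USD 715,026.09
USD 715,026.09 × 11.383 = SEK 8,139,141.98
Profit = SEK 8,139,141.98 − SEK 7,954,000.00

Profit: SEK 185,141.98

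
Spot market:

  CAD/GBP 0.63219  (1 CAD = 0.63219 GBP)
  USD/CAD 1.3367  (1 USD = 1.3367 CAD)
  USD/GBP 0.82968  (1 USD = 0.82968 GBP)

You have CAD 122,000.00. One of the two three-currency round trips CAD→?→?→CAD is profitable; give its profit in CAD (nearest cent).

Profit: CAD 2,259.84

Profitable loop is CAD → GBP → USD → CAD:
CAD 122,000.00 × 0.63219 = GBP 77,127.18
GBP 77,127.18 ÷ 0.82968 = USD 92,960.15
USD 92,960.15 × 1.3367 = CAD 124,259.84
Profit = CAD 124,259.84 − CAD 122,000.00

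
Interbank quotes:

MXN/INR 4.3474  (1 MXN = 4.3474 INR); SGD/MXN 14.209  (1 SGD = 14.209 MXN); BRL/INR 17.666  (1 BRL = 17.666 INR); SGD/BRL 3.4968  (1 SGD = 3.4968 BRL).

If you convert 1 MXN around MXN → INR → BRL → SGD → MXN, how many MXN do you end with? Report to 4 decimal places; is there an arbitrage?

Around MXN → INR → BRL → SGD → MXN: 1 × 4.3474 ÷ 17.666 ÷ 3.4968 × 14.209 = 0.999963
Product ≈ 1 (deviation 0.004%, within rounding noise).

1.0000 (no arbitrage)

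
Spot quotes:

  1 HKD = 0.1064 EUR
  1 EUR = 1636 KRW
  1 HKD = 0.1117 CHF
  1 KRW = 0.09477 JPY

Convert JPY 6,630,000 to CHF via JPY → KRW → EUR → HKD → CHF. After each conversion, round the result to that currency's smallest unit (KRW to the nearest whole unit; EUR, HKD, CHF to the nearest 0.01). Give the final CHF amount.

JPY 6,630,000 ÷ 0.09477 = KRW 69,958,848
KRW 69,958,848 ÷ 1636 = EUR 42,762.13
EUR 42,762.13 ÷ 0.1064 = HKD 401,899.72
HKD 401,899.72 × 0.1117 = CHF 44,892.20

CHF 44,892.20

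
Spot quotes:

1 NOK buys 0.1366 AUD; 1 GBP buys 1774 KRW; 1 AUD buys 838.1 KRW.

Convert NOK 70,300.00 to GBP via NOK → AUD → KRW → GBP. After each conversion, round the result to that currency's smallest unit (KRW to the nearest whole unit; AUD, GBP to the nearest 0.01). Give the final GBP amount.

GBP 4,536.79

NOK 70,300.00 × 0.1366 = AUD 9,602.98
AUD 9,602.98 × 838.1 = KRW 8,048,258
KRW 8,048,258 ÷ 1774 = GBP 4,536.79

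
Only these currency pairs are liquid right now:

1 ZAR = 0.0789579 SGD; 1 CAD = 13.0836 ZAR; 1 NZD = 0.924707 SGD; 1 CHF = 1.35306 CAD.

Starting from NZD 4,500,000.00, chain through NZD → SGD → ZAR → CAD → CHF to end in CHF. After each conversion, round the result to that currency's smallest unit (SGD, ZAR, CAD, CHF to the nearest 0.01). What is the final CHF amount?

CHF 2,976,985.75

NZD 4,500,000.00 × 0.924707 = SGD 4,161,181.50
SGD 4,161,181.50 ÷ 0.0789579 = ZAR 52,701,268.65
ZAR 52,701,268.65 ÷ 13.0836 = CAD 4,028,040.34
CAD 4,028,040.34 ÷ 1.35306 = CHF 2,976,985.75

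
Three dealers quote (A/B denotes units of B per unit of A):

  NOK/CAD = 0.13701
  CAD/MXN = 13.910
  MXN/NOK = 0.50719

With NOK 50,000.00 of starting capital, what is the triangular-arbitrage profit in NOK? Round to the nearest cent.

Profitable loop is NOK → MXN → CAD → NOK:
NOK 50,000.00 ÷ 0.50719 = MXN 98,582.39
MXN 98,582.39 ÷ 13.910 = CAD 7,087.16
CAD 7,087.16 ÷ 0.13701 = NOK 51,727.31
Profit = NOK 51,727.31 − NOK 50,000.00

Profit: NOK 1,727.31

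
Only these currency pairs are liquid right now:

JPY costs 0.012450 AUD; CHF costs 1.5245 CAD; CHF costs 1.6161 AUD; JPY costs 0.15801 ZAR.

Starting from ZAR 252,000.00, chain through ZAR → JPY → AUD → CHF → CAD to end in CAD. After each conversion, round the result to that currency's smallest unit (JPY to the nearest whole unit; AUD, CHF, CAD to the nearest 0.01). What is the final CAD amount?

CAD 18,730.30

ZAR 252,000.00 ÷ 0.15801 = JPY 1,594,836
JPY 1,594,836 × 0.012450 = AUD 19,855.71
AUD 19,855.71 ÷ 1.6161 = CHF 12,286.19
CHF 12,286.19 × 1.5245 = CAD 18,730.30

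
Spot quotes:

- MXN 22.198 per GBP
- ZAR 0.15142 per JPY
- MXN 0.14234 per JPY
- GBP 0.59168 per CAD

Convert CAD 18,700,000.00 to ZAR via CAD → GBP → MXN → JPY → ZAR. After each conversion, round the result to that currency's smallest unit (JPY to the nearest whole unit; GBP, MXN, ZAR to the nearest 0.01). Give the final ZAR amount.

ZAR 261,275,461.51

CAD 18,700,000.00 × 0.59168 = GBP 11,064,416.00
GBP 11,064,416.00 × 22.198 = MXN 245,607,906.37
MXN 245,607,906.37 ÷ 0.14234 = JPY 1,725,501,661
JPY 1,725,501,661 × 0.15142 = ZAR 261,275,461.51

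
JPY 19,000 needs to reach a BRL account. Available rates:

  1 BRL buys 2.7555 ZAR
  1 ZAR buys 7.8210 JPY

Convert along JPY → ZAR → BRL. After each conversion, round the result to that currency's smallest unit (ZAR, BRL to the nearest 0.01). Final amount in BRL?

BRL 881.64

JPY 19,000 ÷ 7.8210 = ZAR 2,429.36
ZAR 2,429.36 ÷ 2.7555 = BRL 881.64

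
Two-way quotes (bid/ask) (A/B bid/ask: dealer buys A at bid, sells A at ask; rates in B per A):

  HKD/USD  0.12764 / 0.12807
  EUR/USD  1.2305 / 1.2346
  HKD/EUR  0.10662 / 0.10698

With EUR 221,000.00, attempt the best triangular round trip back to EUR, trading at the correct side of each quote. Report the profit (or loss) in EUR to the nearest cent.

Net profit: EUR 5,394.13

Best loop EUR → USD → HKD → EUR:
EUR 221,000.00 × 1.2305 (sell EUR at bid) = USD 271,940.50
USD 271,940.50 ÷ 0.12807 (buy HKD at ask) = HKD 2,123,373.94
HKD 2,123,373.94 × 0.10662 (sell HKD at bid) = EUR 226,394.13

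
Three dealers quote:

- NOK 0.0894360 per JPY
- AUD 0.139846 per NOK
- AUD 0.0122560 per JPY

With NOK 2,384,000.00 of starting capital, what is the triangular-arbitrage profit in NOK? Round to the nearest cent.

Profitable loop is NOK → AUD → JPY → NOK:
NOK 2,384,000.00 × 0.139846 = AUD 333,392.86
AUD 333,392.86 ÷ 0.0122560 = JPY 27,202,420
JPY 27,202,420 × 0.0894360 = NOK 2,432,875.67
Profit = NOK 2,432,875.67 − NOK 2,384,000.00

Profit: NOK 48,875.67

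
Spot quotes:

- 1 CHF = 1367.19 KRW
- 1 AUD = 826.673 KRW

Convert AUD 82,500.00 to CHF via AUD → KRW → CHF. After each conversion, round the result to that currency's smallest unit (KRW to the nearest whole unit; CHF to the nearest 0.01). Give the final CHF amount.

CHF 49,883.72

AUD 82,500.00 × 826.673 = KRW 68,200,522
KRW 68,200,522 ÷ 1367.19 = CHF 49,883.72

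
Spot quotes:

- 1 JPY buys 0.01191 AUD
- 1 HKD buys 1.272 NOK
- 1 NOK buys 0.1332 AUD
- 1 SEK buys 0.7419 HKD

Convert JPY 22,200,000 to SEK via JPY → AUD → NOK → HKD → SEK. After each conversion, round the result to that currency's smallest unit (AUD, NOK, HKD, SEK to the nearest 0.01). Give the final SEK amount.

SEK 2,103,429.83

JPY 22,200,000 × 0.01191 = AUD 264,402.00
AUD 264,402.00 ÷ 0.1332 = NOK 1,985,000.00
NOK 1,985,000.00 ÷ 1.272 = HKD 1,560,534.59
HKD 1,560,534.59 ÷ 0.7419 = SEK 2,103,429.83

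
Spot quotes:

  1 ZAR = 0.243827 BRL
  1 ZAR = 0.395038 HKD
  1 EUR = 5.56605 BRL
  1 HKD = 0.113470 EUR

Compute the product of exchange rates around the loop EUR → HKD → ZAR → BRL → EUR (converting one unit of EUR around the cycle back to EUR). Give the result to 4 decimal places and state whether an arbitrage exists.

Around EUR → HKD → ZAR → BRL → EUR: 1 ÷ 0.113470 ÷ 0.395038 × 0.243827 ÷ 5.56605 = 0.977270
Product < 1; profitable direction is EUR → BRL → ZAR → HKD → EUR.

0.9773 (arbitrage exists)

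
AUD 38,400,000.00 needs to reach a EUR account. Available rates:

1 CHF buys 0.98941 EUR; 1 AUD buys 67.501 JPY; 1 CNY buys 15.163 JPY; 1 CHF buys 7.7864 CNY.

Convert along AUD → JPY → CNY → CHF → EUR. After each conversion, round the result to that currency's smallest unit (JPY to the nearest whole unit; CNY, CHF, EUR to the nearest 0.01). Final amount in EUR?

EUR 21,721,803.53

AUD 38,400,000.00 × 67.501 = JPY 2,592,038,400
JPY 2,592,038,400 ÷ 15.163 = CNY 170,944,958.12
CNY 170,944,958.12 ÷ 7.7864 = CHF 21,954,299.56
CHF 21,954,299.56 × 0.98941 = EUR 21,721,803.53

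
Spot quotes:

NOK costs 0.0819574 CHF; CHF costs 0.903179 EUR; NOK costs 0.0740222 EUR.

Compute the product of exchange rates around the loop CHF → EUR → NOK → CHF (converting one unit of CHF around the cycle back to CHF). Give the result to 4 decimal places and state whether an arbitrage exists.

Around CHF → EUR → NOK → CHF: 1 × 0.903179 ÷ 0.0740222 × 0.0819574 = 1.000000
Product ≈ 1 (deviation 0.000%, within rounding noise).

1.0000 (no arbitrage)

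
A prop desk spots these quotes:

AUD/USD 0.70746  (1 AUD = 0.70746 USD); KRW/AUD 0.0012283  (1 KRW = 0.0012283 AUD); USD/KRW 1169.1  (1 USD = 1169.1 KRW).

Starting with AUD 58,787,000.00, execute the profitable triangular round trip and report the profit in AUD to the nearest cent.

Profitable loop is AUD → USD → KRW → AUD:
AUD 58,787,000.00 × 0.70746 = USD 41,589,451.02
USD 41,589,451.02 × 1169.1 = KRW 48,622,227,187
KRW 48,622,227,187 × 0.0012283 = AUD 59,722,681.65
Profit = AUD 59,722,681.65 − AUD 58,787,000.00

Profit: AUD 935,681.65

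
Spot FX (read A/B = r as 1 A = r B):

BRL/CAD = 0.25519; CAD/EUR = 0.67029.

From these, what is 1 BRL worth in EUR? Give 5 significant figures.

BRL/EUR = 0.17105

1 BRL × 0.25519 = 0.25519 CAD
0.25519 CAD × 0.67029 = 0.171051 EUR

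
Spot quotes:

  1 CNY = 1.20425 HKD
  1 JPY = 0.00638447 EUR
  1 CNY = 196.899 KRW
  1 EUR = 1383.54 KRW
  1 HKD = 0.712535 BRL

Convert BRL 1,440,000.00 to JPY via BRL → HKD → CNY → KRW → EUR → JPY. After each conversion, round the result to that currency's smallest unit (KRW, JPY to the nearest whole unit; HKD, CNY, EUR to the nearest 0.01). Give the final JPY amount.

BRL 1,440,000.00 ÷ 0.712535 = HKD 2,020,953.36
HKD 2,020,953.36 ÷ 1.20425 = CNY 1,678,184.23
CNY 1,678,184.23 × 196.899 = KRW 330,432,797
KRW 330,432,797 ÷ 1383.54 = EUR 238,831.40
EUR 238,831.40 ÷ 0.00638447 = JPY 37,408,180

JPY 37,408,180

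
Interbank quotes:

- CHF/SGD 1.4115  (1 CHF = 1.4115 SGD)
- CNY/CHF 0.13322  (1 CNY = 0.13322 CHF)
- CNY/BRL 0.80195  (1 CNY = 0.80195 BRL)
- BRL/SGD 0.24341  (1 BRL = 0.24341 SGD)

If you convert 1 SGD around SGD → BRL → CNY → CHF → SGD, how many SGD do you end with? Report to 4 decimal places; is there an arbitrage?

Around SGD → BRL → CNY → CHF → SGD: 1 ÷ 0.24341 ÷ 0.80195 × 0.13322 × 1.4115 = 0.963307
Product < 1; profitable direction is SGD → CHF → CNY → BRL → SGD.

0.9633 (arbitrage exists)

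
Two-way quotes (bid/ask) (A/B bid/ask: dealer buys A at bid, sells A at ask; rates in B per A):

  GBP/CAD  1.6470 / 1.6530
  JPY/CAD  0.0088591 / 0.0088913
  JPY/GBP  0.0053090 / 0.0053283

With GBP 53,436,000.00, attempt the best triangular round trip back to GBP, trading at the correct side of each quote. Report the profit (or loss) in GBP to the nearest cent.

Best loop GBP → JPY → CAD → GBP:
GBP 53,436,000.00 ÷ 0.0053283 (buy JPY at ask) = JPY 10,028,714,599
JPY 10,028,714,599 × 0.0088591 (sell JPY at bid) = CAD 88,845,385.51
CAD 88,845,385.51 ÷ 1.6530 (buy GBP at ask) = GBP 53,747,964.61

Net profit: GBP 311,964.61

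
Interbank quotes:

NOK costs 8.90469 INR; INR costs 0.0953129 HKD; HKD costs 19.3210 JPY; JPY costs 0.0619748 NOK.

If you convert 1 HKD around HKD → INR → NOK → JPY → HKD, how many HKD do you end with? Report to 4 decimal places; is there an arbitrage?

Around HKD → INR → NOK → JPY → HKD: 1 ÷ 0.0953129 ÷ 8.90469 ÷ 0.0619748 ÷ 19.3210 = 0.983977
Product < 1; profitable direction is HKD → JPY → NOK → INR → HKD.

0.9840 (arbitrage exists)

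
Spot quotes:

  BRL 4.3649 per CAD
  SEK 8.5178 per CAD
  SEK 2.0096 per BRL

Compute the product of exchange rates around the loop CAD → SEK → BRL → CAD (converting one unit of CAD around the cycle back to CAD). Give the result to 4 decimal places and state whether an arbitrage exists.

Around CAD → SEK → BRL → CAD: 1 × 8.5178 ÷ 2.0096 ÷ 4.3649 = 0.971054
Product < 1; profitable direction is CAD → BRL → SEK → CAD.

0.9711 (arbitrage exists)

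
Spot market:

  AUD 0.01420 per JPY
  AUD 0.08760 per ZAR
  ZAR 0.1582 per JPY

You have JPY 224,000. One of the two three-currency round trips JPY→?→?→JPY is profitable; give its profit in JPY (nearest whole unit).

Profit: JPY 5,523

Profitable loop is JPY → AUD → ZAR → JPY:
JPY 224,000 × 0.01420 = AUD 3,180.80
AUD 3,180.80 ÷ 0.08760 = ZAR 36,310.50
ZAR 36,310.50 ÷ 0.1582 = JPY 229,523
Profit = JPY 229,523 − JPY 224,000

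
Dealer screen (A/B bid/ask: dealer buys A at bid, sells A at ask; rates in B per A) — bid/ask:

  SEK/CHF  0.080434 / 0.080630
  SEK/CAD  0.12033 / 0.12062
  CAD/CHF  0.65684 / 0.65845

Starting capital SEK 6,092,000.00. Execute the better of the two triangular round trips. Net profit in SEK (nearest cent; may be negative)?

Best loop SEK → CHF → CAD → SEK:
SEK 6,092,000.00 × 0.080434 (sell SEK at bid) = CHF 490,003.93
CHF 490,003.93 ÷ 0.65845 (buy CAD at ask) = CAD 744,177.88
CAD 744,177.88 ÷ 0.12062 (buy SEK at ask) = SEK 6,169,606.07

Net profit: SEK 77,606.07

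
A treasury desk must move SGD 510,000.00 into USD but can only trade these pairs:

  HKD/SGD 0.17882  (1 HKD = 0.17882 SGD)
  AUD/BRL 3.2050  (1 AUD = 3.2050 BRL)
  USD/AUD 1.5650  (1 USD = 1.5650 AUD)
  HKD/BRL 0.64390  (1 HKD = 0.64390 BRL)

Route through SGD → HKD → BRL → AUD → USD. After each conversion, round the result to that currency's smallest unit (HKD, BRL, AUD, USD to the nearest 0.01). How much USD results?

USD 366,125.63

SGD 510,000.00 ÷ 0.17882 = HKD 2,852,029.97
HKD 2,852,029.97 × 0.64390 = BRL 1,836,422.10
BRL 1,836,422.10 ÷ 3.2050 = AUD 572,986.61
AUD 572,986.61 ÷ 1.5650 = USD 366,125.63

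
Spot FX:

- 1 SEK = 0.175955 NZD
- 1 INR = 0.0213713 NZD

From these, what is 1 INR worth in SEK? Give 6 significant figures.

1 INR × 0.0213713 = 0.0213713 NZD
0.0213713 NZD ÷ 0.175955 = 0.121459 SEK

INR/SEK = 0.121459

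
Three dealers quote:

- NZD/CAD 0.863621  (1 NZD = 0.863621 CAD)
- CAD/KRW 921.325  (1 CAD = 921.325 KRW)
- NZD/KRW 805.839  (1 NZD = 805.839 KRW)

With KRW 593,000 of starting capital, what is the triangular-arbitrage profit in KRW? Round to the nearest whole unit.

Profit: KRW 7,575

Profitable loop is KRW → CAD → NZD → KRW:
KRW 593,000 ÷ 921.325 = CAD 643.64
CAD 643.64 ÷ 0.863621 = NZD 745.28
NZD 745.28 × 805.839 = KRW 600,575
Profit = KRW 600,575 − KRW 593,000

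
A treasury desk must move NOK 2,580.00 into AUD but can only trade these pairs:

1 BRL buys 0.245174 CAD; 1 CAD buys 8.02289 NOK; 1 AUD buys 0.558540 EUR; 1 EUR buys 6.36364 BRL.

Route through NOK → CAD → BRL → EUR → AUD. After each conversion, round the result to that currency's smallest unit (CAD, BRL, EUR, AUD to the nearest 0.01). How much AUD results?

NOK 2,580.00 ÷ 8.02289 = CAD 321.58
CAD 321.58 ÷ 0.245174 = BRL 1,311.64
BRL 1,311.64 ÷ 6.36364 = EUR 206.11
EUR 206.11 ÷ 0.558540 = AUD 369.02

AUD 369.02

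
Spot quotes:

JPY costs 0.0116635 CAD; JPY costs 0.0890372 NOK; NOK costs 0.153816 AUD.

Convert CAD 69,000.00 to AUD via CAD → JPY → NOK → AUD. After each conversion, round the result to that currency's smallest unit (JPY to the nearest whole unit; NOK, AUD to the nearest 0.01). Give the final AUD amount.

CAD 69,000.00 ÷ 0.0116635 = JPY 5,915,891
JPY 5,915,891 × 0.0890372 = NOK 526,734.37
NOK 526,734.37 × 0.153816 = AUD 81,020.17

AUD 81,020.17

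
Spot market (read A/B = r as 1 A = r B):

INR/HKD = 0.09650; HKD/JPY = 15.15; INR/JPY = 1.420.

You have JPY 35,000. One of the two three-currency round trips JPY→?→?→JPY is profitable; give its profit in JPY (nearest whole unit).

Profit: JPY 1,035

Profitable loop is JPY → INR → HKD → JPY:
JPY 35,000 ÷ 1.420 = INR 24,647.89
INR 24,647.89 × 0.09650 = HKD 2,378.52
HKD 2,378.52 × 15.15 = JPY 36,035
Profit = JPY 36,035 − JPY 35,000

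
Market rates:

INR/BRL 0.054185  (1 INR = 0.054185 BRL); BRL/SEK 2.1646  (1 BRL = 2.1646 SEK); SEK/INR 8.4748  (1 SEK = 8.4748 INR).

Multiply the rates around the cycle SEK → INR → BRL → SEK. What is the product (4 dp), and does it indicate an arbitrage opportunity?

0.9940 (arbitrage exists)

Around SEK → INR → BRL → SEK: 1 × 8.4748 × 0.054185 × 2.1646 = 0.994000
Product < 1; profitable direction is SEK → BRL → INR → SEK.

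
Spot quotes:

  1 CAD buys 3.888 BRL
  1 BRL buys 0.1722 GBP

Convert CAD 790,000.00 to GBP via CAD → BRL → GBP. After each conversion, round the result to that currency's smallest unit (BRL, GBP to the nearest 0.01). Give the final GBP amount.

CAD 790,000.00 × 3.888 = BRL 3,071,520.00
BRL 3,071,520.00 × 0.1722 = GBP 528,915.74

GBP 528,915.74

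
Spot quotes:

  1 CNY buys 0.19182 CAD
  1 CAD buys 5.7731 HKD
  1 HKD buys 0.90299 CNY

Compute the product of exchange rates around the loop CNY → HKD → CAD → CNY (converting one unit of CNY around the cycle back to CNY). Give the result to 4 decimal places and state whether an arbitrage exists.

1.0000 (no arbitrage)

Around CNY → HKD → CAD → CNY: 1 ÷ 0.90299 ÷ 5.7731 ÷ 0.19182 = 1.000032
Product ≈ 1 (deviation 0.003%, within rounding noise).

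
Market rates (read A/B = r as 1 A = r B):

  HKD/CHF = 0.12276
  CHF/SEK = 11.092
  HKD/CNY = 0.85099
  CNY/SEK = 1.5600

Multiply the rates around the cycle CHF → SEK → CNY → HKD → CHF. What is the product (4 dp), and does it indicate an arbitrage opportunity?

1.0257 (arbitrage exists)

Around CHF → SEK → CNY → HKD → CHF: 1 × 11.092 ÷ 1.5600 ÷ 0.85099 × 0.12276 = 1.025694
Product > 1; profitable direction is CHF → SEK → CNY → HKD → CHF.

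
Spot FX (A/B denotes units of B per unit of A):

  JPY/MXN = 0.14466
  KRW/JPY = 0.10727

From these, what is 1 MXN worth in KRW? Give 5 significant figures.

MXN/KRW = 64.443

1 MXN ÷ 0.14466 = 6.91276 JPY
6.91276 JPY ÷ 0.10727 = 64.4426 KRW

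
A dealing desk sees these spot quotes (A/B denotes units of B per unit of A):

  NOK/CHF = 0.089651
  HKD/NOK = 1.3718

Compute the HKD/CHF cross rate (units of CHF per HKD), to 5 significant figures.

HKD/CHF = 0.12298

1 HKD × 1.3718 = 1.3718 NOK
1.3718 NOK × 0.089651 = 0.122983 CHF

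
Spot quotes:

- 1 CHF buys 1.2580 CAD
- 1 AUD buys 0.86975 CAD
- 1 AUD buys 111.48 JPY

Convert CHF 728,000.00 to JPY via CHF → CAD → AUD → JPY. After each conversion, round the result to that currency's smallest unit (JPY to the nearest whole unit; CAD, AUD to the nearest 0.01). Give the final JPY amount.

CHF 728,000.00 × 1.2580 = CAD 915,824.00
CAD 915,824.00 ÷ 0.86975 = AUD 1,052,973.84
AUD 1,052,973.84 × 111.48 = JPY 117,385,524

JPY 117,385,524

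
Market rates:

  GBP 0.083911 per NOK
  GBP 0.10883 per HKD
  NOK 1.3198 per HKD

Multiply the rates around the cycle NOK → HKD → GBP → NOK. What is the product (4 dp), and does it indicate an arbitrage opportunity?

Around NOK → HKD → GBP → NOK: 1 ÷ 1.3198 × 0.10883 ÷ 0.083911 = 0.982701
Product < 1; profitable direction is NOK → GBP → HKD → NOK.

0.9827 (arbitrage exists)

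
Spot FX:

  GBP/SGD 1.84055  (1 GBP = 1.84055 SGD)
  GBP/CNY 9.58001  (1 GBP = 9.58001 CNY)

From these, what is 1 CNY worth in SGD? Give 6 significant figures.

CNY/SGD = 0.192124

1 CNY ÷ 9.58001 = 0.104384 GBP
0.104384 GBP × 1.84055 = 0.192124 SGD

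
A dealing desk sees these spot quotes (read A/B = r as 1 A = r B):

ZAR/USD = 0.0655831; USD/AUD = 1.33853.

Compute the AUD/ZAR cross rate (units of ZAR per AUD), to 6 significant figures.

AUD/ZAR = 11.3915

1 AUD ÷ 1.33853 = 0.747088 USD
0.747088 USD ÷ 0.0655831 = 11.3915 ZAR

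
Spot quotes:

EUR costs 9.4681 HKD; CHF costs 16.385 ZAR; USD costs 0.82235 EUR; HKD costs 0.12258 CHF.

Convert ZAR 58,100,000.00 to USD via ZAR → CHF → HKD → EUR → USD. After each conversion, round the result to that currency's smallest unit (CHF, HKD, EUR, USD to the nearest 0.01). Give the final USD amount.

ZAR 58,100,000.00 ÷ 16.385 = CHF 3,545,926.15
CHF 3,545,926.15 ÷ 0.12258 = HKD 28,927,444.53
HKD 28,927,444.53 ÷ 9.4681 = EUR 3,055,253.38
EUR 3,055,253.38 ÷ 0.82235 = USD 3,715,271.33

USD 3,715,271.33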